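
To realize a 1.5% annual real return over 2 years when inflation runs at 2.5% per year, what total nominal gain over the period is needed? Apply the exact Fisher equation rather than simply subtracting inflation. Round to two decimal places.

Required annual nominal rate: (1+1.5%)(1+2.5%) − 1 = 4.0375%.
Cumulative over 2 years: (1 + 0.040375)^2 − 1 ≈ 0.08238.

8.24%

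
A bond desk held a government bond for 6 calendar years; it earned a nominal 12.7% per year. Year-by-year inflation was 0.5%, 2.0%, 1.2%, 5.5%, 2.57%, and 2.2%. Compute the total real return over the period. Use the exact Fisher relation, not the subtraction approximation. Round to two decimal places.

Cumulative inflation factor: 1.005 × 1.020 × 1.012 × 1.055 × 1.0257 × 1.022 ≈ 1.14728.
Nominal growth factor: 2.04901. Real growth factor = 2.04901 / 1.14728 ≈ 1.78597.
Total real return ≈ 78.5965%.

78.60%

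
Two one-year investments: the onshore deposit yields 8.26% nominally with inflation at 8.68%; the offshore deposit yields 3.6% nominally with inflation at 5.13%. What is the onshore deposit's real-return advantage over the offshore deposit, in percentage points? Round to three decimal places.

1.069

The onshore deposit real return: 1.0826/1.0868 − 1 = -0.3865%.
The offshore deposit real return: 1.036/1.0513 − 1 = -1.4553%.
Difference: -0.3865 − (-1.4553) = 1.0688 pp.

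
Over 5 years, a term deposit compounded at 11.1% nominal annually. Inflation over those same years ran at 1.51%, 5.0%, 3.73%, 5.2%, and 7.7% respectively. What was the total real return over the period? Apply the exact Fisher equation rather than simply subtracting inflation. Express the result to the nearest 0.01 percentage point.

35.13%

Cumulative inflation factor: 1.0151 × 1.050 × 1.0373 × 1.052 × 1.077 ≈ 1.25266.
Nominal growth factor: 1.69266. Real growth factor = 1.69266 / 1.25266 ≈ 1.35125.
Total real return ≈ 35.1252%.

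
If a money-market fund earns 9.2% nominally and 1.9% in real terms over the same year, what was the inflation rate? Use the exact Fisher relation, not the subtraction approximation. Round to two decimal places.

7.16%

From (1+r_nom) = (1+r_real)(1+π), we get 1+π = (1 + 9.2%)/(1 + 1.9%) = 1.092/1.019 ≈ 1.07164.
So π ≈ 7.1639%.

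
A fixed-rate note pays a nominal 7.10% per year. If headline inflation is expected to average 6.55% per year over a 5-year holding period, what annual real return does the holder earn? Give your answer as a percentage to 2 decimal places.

0.52%

With constant rates the annual real return is the same each year: (1+7.10%)/(1+6.55%) − 1 = 0.00516.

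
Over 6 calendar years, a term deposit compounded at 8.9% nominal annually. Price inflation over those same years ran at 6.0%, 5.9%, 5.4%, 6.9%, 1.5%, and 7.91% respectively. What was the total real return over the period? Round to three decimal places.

20.398%

Cumulative inflation factor: 1.060 × 1.059 × 1.054 × 1.069 × 1.015 × 1.0791 ≈ 1.38531.
Nominal growth factor: 1.66789. Real growth factor = 1.66789 / 1.38531 ≈ 1.20398.
Total real return ≈ 20.3980%.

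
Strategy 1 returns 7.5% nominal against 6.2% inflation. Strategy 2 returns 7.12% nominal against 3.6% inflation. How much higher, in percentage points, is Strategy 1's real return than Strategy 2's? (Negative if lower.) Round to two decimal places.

-2.17

Strategy 1 real return: 1.075/1.062 − 1 = 1.224%.
Strategy 2 real return: 1.0712/1.036 − 1 = 3.398%.
Difference: 1.224 − 3.398 = -2.174 pp.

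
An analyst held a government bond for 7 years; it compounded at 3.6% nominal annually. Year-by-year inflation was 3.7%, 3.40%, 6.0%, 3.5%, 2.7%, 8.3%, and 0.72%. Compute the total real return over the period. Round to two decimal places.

-2.80%

Cumulative inflation factor: 1.037 × 1.0340 × 1.060 × 1.035 × 1.027 × 1.083 × 1.0072 ≈ 1.31783.
Nominal growth factor: 1.28091. Real growth factor = 1.28091 / 1.31783 ≈ 0.97198.
Total real return ≈ -2.8018%.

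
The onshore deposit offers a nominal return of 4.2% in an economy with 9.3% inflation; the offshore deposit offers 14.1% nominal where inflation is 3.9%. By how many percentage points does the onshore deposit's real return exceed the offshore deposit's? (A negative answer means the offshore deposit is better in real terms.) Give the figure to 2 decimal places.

-14.48

The onshore deposit real return: 1.042/1.093 − 1 = -4.666%.
The offshore deposit real return: 1.141/1.039 − 1 = 9.817%.
Difference: -4.666 − 9.817 = -14.483 pp.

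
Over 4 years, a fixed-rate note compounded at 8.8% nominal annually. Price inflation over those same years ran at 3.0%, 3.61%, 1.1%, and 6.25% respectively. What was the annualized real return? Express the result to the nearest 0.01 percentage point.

5.15%

Cumulative inflation factor: 1.030 × 1.0361 × 1.011 × 1.0625 ≈ 1.14635.
Nominal growth factor: 1.40125. Real growth factor = 1.40125 / 1.14635 ≈ 1.22235.
Annualized: 1.22235^(1/4) − 1 ≈ 0.05148.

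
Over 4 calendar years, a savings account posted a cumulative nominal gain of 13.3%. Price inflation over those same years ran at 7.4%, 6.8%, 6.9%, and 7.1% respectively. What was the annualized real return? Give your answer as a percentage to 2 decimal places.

-3.62%

Cumulative inflation factor: 1.074 × 1.068 × 1.069 × 1.071 ≈ 1.31324.
Nominal growth factor: 1.13300. Real growth factor = 1.13300 / 1.31324 ≈ 0.86275.
Annualized: 0.86275^(1/4) − 1 ≈ -0.03623.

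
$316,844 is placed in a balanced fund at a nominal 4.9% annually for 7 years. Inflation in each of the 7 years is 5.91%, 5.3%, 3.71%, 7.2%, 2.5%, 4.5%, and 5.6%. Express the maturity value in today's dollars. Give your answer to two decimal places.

Nominal value at maturity: $316,844 × (1 + 4.9%)^7 ≈ $442,867.60.
Price-level factor over 7 years: 1.0591 × 1.053 × 1.0371 × 1.072 × 1.025 × 1.045 × 1.056 ≈ 1.4024417528.
The maturity value deflated by that factor is the answer in today's purchasing power.

$315,783.24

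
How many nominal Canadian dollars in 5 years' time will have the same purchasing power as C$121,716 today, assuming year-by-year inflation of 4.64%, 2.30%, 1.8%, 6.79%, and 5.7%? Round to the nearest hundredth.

Cumulative price-level factor: 1.0464 × 1.0230 × 1.018 × 1.0679 × 1.057 ≈ 1.2300611910.
Multiplying C$121,716 by the price-level factor gives the future nominal sum.

C$149,718.13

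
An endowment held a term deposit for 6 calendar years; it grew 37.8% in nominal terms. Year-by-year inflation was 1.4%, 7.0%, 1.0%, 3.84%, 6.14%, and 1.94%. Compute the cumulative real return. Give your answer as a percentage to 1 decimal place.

11.9%

Cumulative inflation factor: 1.014 × 1.070 × 1.010 × 1.0384 × 1.0614 × 1.0194 ≈ 1.23121.
Nominal growth factor: 1.37800. Real growth factor = 1.37800 / 1.23121 ≈ 1.11923.
Total real return ≈ 11.9226%.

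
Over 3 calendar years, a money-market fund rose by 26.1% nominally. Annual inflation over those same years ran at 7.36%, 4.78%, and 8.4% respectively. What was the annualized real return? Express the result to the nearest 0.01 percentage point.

1.12%

Cumulative inflation factor: 1.0736 × 1.0478 × 1.084 ≈ 1.21941.
Nominal growth factor: 1.26100. Real growth factor = 1.26100 / 1.21941 ≈ 1.03411.
Annualized: 1.03411^(1/3) − 1 ≈ 0.01124.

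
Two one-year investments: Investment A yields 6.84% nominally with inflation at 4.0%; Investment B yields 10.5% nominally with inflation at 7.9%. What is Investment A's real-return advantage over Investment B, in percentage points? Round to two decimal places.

0.32

Investment A real return: 1.0684/1.040 − 1 = 2.731%.
Investment B real return: 1.105/1.079 − 1 = 2.410%.
Difference: 2.731 − 2.410 = 0.321 pp.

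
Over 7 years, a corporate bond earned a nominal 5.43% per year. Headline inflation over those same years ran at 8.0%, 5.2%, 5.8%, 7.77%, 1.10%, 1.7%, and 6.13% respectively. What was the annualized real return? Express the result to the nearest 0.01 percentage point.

Cumulative inflation factor: 1.080 × 1.052 × 1.058 × 1.0777 × 1.0110 × 1.017 × 1.0613 ≈ 1.41362.
Nominal growth factor: 1.44794. Real growth factor = 1.44794 / 1.41362 ≈ 1.02427.
Annualized: 1.02427^(1/7) − 1 ≈ 0.00343.

0.34%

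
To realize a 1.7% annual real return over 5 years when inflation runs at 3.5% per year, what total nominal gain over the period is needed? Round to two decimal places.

29.21%

Required annual nominal rate: (1+1.7%)(1+3.5%) − 1 = 5.2595%.
Cumulative over 5 years: (1 + 0.052595)^5 − 1 ≈ 0.29213.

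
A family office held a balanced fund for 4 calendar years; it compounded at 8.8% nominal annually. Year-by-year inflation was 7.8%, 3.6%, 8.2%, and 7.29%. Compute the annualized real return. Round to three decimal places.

Cumulative inflation factor: 1.078 × 1.036 × 1.082 × 1.0729 ≈ 1.29648.
Nominal growth factor: 1.40125. Real growth factor = 1.40125 / 1.29648 ≈ 1.08081.
Annualized: 1.08081^(1/4) − 1 ≈ 0.01962.

1.962%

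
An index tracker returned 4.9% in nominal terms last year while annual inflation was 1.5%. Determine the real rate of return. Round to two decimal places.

3.35%

Real return via the Fisher equation: (1 + 4.9%)/(1 + 1.5%) − 1 = 1.049/1.015 − 1 ≈ 0.03350.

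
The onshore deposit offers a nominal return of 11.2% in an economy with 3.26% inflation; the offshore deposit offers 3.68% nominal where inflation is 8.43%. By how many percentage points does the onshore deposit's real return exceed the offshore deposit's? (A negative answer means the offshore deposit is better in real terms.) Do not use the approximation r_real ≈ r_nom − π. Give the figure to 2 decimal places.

The onshore deposit real return: 1.112/1.0326 − 1 = 7.689%.
The offshore deposit real return: 1.0368/1.0843 − 1 = -4.381%.
Difference: 7.689 − (-4.381) = 12.070 pp.

12.07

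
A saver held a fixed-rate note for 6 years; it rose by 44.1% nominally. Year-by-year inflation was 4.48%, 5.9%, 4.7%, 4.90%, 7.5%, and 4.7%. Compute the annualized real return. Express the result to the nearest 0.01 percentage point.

Cumulative inflation factor: 1.0448 × 1.059 × 1.047 × 1.0490 × 1.075 × 1.047 ≈ 1.36775.
Nominal growth factor: 1.44100. Real growth factor = 1.44100 / 1.36775 ≈ 1.05356.
Annualized: 1.05356^(1/6) − 1 ≈ 0.00873.

0.87%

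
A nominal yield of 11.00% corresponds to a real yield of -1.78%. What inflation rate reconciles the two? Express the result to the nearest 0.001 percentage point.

13.012%

From (1+r_nom) = (1+r_real)(1+π), we get 1+π = (1 + 11.00%)/(1 − 1.78%) = 1.1100/0.9822 ≈ 1.13012.
So π ≈ 13.0116%.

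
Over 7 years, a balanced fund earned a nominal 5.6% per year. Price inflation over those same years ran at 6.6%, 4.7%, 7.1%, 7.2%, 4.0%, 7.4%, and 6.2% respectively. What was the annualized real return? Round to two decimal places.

-0.53%

Cumulative inflation factor: 1.066 × 1.047 × 1.071 × 1.072 × 1.040 × 1.074 × 1.062 ≈ 1.52002.
Nominal growth factor: 1.46436. Real growth factor = 1.46436 / 1.52002 ≈ 0.96338.
Annualized: 0.96338^(1/7) − 1 ≈ -0.00532.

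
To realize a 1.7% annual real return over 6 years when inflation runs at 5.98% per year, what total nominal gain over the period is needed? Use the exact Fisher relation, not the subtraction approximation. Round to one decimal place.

Required annual nominal rate: (1+1.7%)(1+5.98%) − 1 = 7.78166%.
Cumulative over 6 years: (1 + 0.0778166)^6 − 1 ≈ 0.56772.

56.8%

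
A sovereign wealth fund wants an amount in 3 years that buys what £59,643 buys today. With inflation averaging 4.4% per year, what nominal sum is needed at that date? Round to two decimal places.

£67,867.36

Cumulative price-level factor: (1+4.4%)^3 = 1.137893184.
Multiplying £59,643 by the price-level factor gives the future nominal sum.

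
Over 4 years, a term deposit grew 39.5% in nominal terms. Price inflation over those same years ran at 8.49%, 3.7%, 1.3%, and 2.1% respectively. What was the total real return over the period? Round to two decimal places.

19.89%

Cumulative inflation factor: 1.0849 × 1.037 × 1.013 × 1.021 ≈ 1.16360.
Nominal growth factor: 1.39500. Real growth factor = 1.39500 / 1.16360 ≈ 1.19887.
Total real return ≈ 19.8866%.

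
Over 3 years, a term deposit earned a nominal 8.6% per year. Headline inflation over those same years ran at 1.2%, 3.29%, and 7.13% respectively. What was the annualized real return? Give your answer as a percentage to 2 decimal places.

Cumulative inflation factor: 1.012 × 1.0329 × 1.0713 ≈ 1.11982.
Nominal growth factor: 1.28082. Real growth factor = 1.28082 / 1.11982 ≈ 1.14377.
Annualized: 1.14377^(1/3) − 1 ≈ 0.04579.

4.58%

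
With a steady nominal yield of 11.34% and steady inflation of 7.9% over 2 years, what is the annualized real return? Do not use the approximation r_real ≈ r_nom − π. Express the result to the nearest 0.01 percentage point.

3.19%

With constant rates the annual real return is the same each year: (1+11.34%)/(1+7.9%) − 1 = 0.03188.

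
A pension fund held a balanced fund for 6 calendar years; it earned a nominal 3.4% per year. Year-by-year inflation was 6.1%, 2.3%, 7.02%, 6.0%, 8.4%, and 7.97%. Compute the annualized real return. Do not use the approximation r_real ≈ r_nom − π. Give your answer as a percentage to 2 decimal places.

Cumulative inflation factor: 1.061 × 1.023 × 1.0702 × 1.060 × 1.084 × 1.0797 ≈ 1.44110.
Nominal growth factor: 1.22215. Real growth factor = 1.22215 / 1.44110 ≈ 0.84806.
Annualized: 0.84806^(1/6) − 1 ≈ -0.02709.

-2.71%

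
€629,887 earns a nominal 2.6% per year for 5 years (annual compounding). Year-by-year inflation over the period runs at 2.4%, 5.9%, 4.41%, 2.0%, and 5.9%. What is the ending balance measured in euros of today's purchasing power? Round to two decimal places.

€585,551.78

Nominal value at maturity: €629,887 × (1 + 2.6%)^5 ≈ €716,142.50.
Price-level factor over 5 years: 1.024 × 1.059 × 1.0441 × 1.020 × 1.059 ≈ 1.2230216482.
Dividing the nominal maturity value by the price-level factor gives the value in today's money.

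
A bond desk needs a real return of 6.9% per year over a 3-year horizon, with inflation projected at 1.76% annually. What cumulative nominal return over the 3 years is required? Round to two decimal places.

28.73%

Required annual nominal rate: (1+6.9%)(1+1.76%) − 1 = 8.78144%.
Cumulative over 3 years: (1 + 0.0878144)^3 − 1 ≈ 0.28725.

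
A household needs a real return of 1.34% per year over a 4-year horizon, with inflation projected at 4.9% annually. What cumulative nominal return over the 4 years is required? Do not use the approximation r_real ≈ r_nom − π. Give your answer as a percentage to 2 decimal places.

27.71%

Required annual nominal rate: (1+1.34%)(1+4.9%) − 1 = 6.30566%.
Cumulative over 4 years: (1 + 0.0630566)^4 − 1 ≈ 0.27710.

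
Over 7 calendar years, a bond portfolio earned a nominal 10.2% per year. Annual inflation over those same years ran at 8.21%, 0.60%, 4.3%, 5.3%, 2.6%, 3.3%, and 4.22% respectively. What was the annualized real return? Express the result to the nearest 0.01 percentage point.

5.91%

Cumulative inflation factor: 1.0821 × 1.0060 × 1.043 × 1.053 × 1.026 × 1.033 × 1.0422 ≈ 1.32062.
Nominal growth factor: 1.97365. Real growth factor = 1.97365 / 1.32062 ≈ 1.49449.
Annualized: 1.49449^(1/7) − 1 ≈ 0.05908.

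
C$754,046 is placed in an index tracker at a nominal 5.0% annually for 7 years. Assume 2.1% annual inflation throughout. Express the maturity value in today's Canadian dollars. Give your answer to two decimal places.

Nominal value at maturity: C$754,046 × (1 + 5.0%)^7 ≈ C$1,061,018.45.
Price-level factor over 7 years: (1 + 2.1%)^7 ≈ 1.1565920282.
Dividing the nominal maturity value by the price-level factor gives the value in today's money.

C$917,366.21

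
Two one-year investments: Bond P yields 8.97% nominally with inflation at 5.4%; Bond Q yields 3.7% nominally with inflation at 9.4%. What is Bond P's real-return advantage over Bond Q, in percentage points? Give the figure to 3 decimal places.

8.597

Bond P real return: 1.0897/1.054 − 1 = 3.3871%.
Bond Q real return: 1.037/1.094 − 1 = -5.2102%.
Difference: 3.3871 − (-5.2102) = 8.5973 pp.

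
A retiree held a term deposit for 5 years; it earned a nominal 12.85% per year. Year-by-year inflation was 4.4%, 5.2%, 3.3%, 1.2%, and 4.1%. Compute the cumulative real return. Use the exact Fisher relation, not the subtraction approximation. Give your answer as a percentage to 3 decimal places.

53.130%

Cumulative inflation factor: 1.044 × 1.052 × 1.033 × 1.012 × 1.041 ≈ 1.19522.
Nominal growth factor: 1.83024. Real growth factor = 1.83024 / 1.19522 ≈ 1.53130.
Total real return ≈ 53.1299%.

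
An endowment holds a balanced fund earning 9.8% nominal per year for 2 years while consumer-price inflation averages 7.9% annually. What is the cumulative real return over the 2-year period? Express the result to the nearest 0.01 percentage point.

3.55%

The annual real rate is (1+9.8%)/(1+7.9%) − 1 = 1.7609%.
Compounded over 2 years: (1 + 0.017609)^2 − 1 ≈ 0.03553.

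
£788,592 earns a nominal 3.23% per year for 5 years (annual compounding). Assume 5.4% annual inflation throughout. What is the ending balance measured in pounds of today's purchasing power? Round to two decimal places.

Nominal value at maturity: £788,592 × (1 + 3.23%)^5 ≈ £924,446.97.
Price-level factor over 5 years: (1 + 5.4%)^5 ≈ 1.3007776144.
Dividing the nominal maturity value by the price-level factor gives the value in today's money.

£710,687.95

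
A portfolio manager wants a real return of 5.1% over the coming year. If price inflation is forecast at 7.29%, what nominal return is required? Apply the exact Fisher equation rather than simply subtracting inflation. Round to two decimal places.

12.76%

By the Fisher equation, 1 + r_nom = (1 + 5.1%)(1 + 7.29%) = 1.051 × 1.0729 = 1.1276179.
So r_nom = 12.76179%.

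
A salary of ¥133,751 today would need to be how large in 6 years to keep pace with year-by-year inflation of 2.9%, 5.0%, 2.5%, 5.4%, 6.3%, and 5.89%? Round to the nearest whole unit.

¥175,733

Cumulative price-level factor: 1.029 × 1.050 × 1.025 × 1.054 × 1.063 × 1.0589 ≈ 1.3138850254.
The nominal amount required is ¥133,751 scaled up by that factor.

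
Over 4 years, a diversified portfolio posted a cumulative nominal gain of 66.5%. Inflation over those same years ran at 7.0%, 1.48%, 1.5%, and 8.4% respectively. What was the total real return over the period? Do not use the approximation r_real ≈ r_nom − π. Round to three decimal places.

39.365%

Cumulative inflation factor: 1.070 × 1.0148 × 1.015 × 1.084 ≈ 1.19470.
Nominal growth factor: 1.66500. Real growth factor = 1.66500 / 1.19470 ≈ 1.39365.
Total real return ≈ 39.3653%.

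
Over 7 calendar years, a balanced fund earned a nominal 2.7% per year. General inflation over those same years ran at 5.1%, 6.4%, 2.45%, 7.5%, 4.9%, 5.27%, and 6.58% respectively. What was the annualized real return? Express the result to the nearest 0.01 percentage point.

Cumulative inflation factor: 1.051 × 1.064 × 1.0245 × 1.075 × 1.049 × 1.0527 × 1.0658 ≈ 1.44951.
Nominal growth factor: 1.20502. Real growth factor = 1.20502 / 1.44951 ≈ 0.83133.
Annualized: 0.83133^(1/7) − 1 ≈ -0.02604.

-2.60%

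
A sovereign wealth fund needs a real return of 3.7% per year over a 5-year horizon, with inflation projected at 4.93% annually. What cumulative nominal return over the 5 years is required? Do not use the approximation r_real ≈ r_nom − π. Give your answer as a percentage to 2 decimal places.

52.54%

Required annual nominal rate: (1+3.7%)(1+4.93%) − 1 = 8.81241%.
Cumulative over 5 years: (1 + 0.0881241)^5 − 1 ≈ 0.52543.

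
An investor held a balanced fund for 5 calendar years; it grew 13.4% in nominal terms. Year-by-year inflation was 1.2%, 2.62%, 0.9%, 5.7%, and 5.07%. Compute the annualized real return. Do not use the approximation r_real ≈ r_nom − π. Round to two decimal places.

-0.52%

Cumulative inflation factor: 1.012 × 1.0262 × 1.009 × 1.057 × 1.0507 ≈ 1.16374.
Nominal growth factor: 1.13400. Real growth factor = 1.13400 / 1.16374 ≈ 0.97444.
Annualized: 0.97444^(1/5) − 1 ≈ -0.00516.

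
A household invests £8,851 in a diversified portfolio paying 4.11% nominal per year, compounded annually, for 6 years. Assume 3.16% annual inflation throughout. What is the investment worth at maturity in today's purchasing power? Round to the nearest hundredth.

Nominal value at maturity: £8,851 × (1 + 4.11%)^6 ≈ £11,270.60.
Price-level factor over 6 years: (1 + 3.16%)^6 ≈ 1.2052246368.
Dividing the nominal maturity value by the price-level factor gives the value in today's money.

£9,351.45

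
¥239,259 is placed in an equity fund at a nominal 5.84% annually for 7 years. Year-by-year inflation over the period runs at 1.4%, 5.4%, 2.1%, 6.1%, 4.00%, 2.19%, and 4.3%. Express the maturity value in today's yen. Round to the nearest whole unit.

¥277,378

Nominal value at maturity: ¥239,259 × (1 + 5.84%)^7 ≈ ¥355,973.
Price-level factor over 7 years: 1.014 × 1.054 × 1.021 × 1.061 × 1.0400 × 1.0219 × 1.043 ≈ 1.2833518433.
Dividing the nominal maturity value by the price-level factor gives the value in today's money.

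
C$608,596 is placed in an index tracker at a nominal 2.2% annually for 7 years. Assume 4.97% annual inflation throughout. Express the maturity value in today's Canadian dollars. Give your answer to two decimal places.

C$504,694.98

Nominal value at maturity: C$608,596 × (1 + 2.2%)^7 ≈ C$708,737.42.
Price-level factor over 7 years: (1 + 4.97%)^7 ≈ 1.4042886328.
Dividing the nominal maturity value by the price-level factor gives the value in today's money.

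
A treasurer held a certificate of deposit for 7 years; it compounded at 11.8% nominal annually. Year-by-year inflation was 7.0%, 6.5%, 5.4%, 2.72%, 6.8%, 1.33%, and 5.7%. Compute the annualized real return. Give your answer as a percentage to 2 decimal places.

6.43%

Cumulative inflation factor: 1.070 × 1.065 × 1.054 × 1.0272 × 1.068 × 1.0133 × 1.057 ≈ 1.41128.
Nominal growth factor: 2.18320. Real growth factor = 2.18320 / 1.41128 ≈ 1.54696.
Annualized: 1.54696^(1/7) − 1 ≈ 0.06431.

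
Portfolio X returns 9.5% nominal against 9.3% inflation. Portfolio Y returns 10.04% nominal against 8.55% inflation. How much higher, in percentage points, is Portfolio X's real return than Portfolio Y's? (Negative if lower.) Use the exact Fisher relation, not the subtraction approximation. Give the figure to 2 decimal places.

Portfolio X real return: 1.095/1.093 − 1 = 0.183%.
Portfolio Y real return: 1.1004/1.0855 − 1 = 1.373%.
Difference: 0.183 − 1.373 = -1.190 pp.

-1.19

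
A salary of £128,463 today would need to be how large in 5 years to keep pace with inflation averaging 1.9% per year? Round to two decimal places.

Cumulative price-level factor: (1+1.9%)^5 ≈ 1.0986792441.
The nominal amount required is £128,463 scaled up by that factor.

£141,139.63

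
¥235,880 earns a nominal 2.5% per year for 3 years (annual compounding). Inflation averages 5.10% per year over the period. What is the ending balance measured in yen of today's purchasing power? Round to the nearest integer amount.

Nominal value at maturity: ¥235,880 × (1 + 2.5%)^3 ≈ ¥254,017.
Price-level factor over 3 years: (1 + 5.10%)^3 = 1.160935651.
The maturity value deflated by that factor is the answer in today's purchasing power.

¥218,804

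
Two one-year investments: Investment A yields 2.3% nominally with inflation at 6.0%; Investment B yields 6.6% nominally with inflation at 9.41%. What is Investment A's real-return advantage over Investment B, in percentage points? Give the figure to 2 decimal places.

Investment A real return: 1.023/1.060 − 1 = -3.491%.
Investment B real return: 1.066/1.0941 − 1 = -2.568%.
Difference: -3.491 − (-2.568) = -0.923 pp.

-0.92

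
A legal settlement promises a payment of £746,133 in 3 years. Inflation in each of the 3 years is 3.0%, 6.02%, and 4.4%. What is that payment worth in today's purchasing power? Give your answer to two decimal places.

£654,471.48

Price-level factor over 3 years: 1.030 × 1.0602 × 1.044 = 1.140054264.
Purchasing power today: £746,133 divided by that factor.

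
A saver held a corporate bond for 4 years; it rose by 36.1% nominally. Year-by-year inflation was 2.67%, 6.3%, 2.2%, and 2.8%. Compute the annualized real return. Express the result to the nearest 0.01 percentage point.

Cumulative inflation factor: 1.0267 × 1.063 × 1.022 × 1.028 ≈ 1.14662.
Nominal growth factor: 1.36100. Real growth factor = 1.36100 / 1.14662 ≈ 1.18696.
Annualized: 1.18696^(1/4) − 1 ≈ 0.04378.

4.38%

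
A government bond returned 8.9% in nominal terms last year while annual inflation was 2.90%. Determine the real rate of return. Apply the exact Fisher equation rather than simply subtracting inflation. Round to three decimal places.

5.831%

Real return via the Fisher equation: (1 + 8.9%)/(1 + 2.90%) − 1 = 1.089/1.0290 − 1 ≈ 0.05831.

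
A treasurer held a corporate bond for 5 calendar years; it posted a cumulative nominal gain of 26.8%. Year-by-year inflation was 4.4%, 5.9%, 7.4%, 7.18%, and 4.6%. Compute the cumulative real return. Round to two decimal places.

-4.75%

Cumulative inflation factor: 1.044 × 1.059 × 1.074 × 1.0718 × 1.046 ≈ 1.33121.
Nominal growth factor: 1.26800. Real growth factor = 1.26800 / 1.33121 ≈ 0.95252.
Total real return ≈ -4.7482%.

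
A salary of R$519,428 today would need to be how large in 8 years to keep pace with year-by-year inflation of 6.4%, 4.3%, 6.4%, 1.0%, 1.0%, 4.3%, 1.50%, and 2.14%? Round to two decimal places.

R$676,521.92

Cumulative price-level factor: 1.064 × 1.043 × 1.064 × 1.010 × 1.010 × 1.043 × 1.0150 × 1.0214 ≈ 1.3024363727.
Multiplying R$519,428 by the price-level factor gives the future nominal sum.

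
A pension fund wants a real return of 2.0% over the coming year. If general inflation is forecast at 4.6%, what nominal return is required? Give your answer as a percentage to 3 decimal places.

6.692%

By the Fisher equation, 1 + r_nom = (1 + 2.0%)(1 + 4.6%) = 1.020 × 1.046 = 1.06692.
So r_nom = 6.692%.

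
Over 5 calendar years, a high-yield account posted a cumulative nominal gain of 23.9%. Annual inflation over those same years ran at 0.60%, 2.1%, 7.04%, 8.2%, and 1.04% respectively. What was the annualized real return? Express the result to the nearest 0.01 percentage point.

Cumulative inflation factor: 1.0060 × 1.021 × 1.0704 × 1.082 × 1.0104 ≈ 1.20196.
Nominal growth factor: 1.23900. Real growth factor = 1.23900 / 1.20196 ≈ 1.03082.
Annualized: 1.03082^(1/5) − 1 ≈ 0.00609.

0.61%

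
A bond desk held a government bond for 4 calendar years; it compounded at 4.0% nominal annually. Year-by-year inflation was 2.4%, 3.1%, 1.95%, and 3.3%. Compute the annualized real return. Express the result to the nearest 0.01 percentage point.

1.28%

Cumulative inflation factor: 1.024 × 1.031 × 1.0195 × 1.033 ≈ 1.11185.
Nominal growth factor: 1.16986. Real growth factor = 1.16986 / 1.11185 ≈ 1.05217.
Annualized: 1.05217^(1/4) − 1 ≈ 0.01280.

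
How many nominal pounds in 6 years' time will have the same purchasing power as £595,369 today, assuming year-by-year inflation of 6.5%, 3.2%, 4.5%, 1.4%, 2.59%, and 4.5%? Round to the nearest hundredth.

£743,346.14

Cumulative price-level factor: 1.065 × 1.032 × 1.045 × 1.014 × 1.0259 × 1.045 ≈ 1.2485469290.
The nominal amount required is £595,369 scaled up by that factor.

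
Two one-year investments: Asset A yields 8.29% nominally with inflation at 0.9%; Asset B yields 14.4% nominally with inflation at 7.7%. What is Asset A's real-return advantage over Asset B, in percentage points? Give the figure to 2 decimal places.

1.10

Asset A real return: 1.0829/1.009 − 1 = 7.324%.
Asset B real return: 1.144/1.077 − 1 = 6.221%.
Difference: 7.324 − 6.221 = 1.103 pp.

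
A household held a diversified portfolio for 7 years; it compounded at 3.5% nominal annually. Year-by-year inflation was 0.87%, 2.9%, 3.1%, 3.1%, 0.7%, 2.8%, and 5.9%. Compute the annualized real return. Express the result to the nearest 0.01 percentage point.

Cumulative inflation factor: 1.0087 × 1.029 × 1.031 × 1.031 × 1.007 × 1.028 × 1.059 ≈ 1.20952.
Nominal growth factor: 1.27228. Real growth factor = 1.27228 / 1.20952 ≈ 1.05189.
Annualized: 1.05189^(1/7) − 1 ≈ 0.00725.

0.73%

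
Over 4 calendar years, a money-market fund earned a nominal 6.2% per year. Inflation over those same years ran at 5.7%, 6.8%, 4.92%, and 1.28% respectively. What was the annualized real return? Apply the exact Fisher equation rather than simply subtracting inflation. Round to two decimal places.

Cumulative inflation factor: 1.057 × 1.068 × 1.0492 × 1.0128 ≈ 1.19958.
Nominal growth factor: 1.27203. Real growth factor = 1.27203 / 1.19958 ≈ 1.06040.
Annualized: 1.06040^(1/4) − 1 ≈ 0.01477.

1.48%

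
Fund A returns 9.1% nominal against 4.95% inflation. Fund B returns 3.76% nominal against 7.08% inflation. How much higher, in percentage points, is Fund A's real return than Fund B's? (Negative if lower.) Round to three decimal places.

Fund A real return: 1.091/1.0495 − 1 = 3.9543%.
Fund B real return: 1.0376/1.0708 − 1 = -3.1005%.
Difference: 3.9543 − (-3.1005) = 7.0548 pp.

7.055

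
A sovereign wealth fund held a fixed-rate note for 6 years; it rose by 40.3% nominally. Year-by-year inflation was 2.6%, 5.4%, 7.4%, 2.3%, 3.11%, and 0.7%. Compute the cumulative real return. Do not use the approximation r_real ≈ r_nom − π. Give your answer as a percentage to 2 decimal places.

13.73%

Cumulative inflation factor: 1.026 × 1.054 × 1.074 × 1.023 × 1.0311 × 1.007 ≈ 1.23367.
Nominal growth factor: 1.40300. Real growth factor = 1.40300 / 1.23367 ≈ 1.13726.
Total real return ≈ 13.7259%.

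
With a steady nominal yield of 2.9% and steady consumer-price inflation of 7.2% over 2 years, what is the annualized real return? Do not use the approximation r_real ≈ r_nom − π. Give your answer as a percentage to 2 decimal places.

With constant rates the annual real return is the same each year: (1+2.9%)/(1+7.2%) − 1 = -0.04011.

-4.01%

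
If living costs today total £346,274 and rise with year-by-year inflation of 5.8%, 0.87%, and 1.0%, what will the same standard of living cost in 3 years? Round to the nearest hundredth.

Cumulative price-level factor: 1.058 × 1.0087 × 1.010 = 1.077876646.
The nominal amount required is £346,274 scaled up by that factor.

£373,240.66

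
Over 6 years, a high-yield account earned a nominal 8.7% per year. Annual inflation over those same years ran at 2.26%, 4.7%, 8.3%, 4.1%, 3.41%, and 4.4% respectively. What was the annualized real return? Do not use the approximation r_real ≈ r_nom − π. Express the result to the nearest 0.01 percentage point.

4.01%

Cumulative inflation factor: 1.0226 × 1.047 × 1.083 × 1.041 × 1.0341 × 1.044 ≈ 1.30315.
Nominal growth factor: 1.64959. Real growth factor = 1.64959 / 1.30315 ≈ 1.26585.
Annualized: 1.26585^(1/6) − 1 ≈ 0.04007.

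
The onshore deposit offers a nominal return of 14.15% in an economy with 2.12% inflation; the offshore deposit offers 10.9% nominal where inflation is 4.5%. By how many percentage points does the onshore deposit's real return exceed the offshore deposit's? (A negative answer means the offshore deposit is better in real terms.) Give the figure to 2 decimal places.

5.66

The onshore deposit real return: 1.1415/1.0212 − 1 = 11.780%.
The offshore deposit real return: 1.109/1.045 − 1 = 6.124%.
Difference: 11.780 − 6.124 = 5.656 pp.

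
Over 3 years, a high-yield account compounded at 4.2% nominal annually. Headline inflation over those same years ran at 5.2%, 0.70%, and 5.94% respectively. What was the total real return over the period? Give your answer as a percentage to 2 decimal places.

Cumulative inflation factor: 1.052 × 1.0070 × 1.0594 ≈ 1.12229.
Nominal growth factor: 1.13137. Real growth factor = 1.13137 / 1.12229 ≈ 1.00809.
Total real return ≈ 0.8087%.

0.81%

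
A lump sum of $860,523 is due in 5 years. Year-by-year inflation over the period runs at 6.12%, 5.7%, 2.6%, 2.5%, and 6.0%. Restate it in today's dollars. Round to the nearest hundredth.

Price-level factor over 5 years: 1.0612 × 1.057 × 1.026 × 1.025 × 1.060 ≈ 1.2504010222.
Purchasing power today: $860,523 divided by that factor.

$688,197.61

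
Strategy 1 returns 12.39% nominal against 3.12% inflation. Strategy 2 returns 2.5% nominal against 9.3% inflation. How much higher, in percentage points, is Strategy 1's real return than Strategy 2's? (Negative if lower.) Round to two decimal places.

Strategy 1 real return: 1.1239/1.0312 − 1 = 8.990%.
Strategy 2 real return: 1.025/1.093 − 1 = -6.221%.
Difference: 8.990 − (-6.221) = 15.211 pp.

15.21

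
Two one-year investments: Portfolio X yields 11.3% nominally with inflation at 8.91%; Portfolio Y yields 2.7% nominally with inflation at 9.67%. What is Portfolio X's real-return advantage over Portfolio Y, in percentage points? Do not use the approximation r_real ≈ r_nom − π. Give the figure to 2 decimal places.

Portfolio X real return: 1.113/1.0891 − 1 = 2.194%.
Portfolio Y real return: 1.027/1.0967 − 1 = -6.355%.
Difference: 2.194 − (-6.355) = 8.549 pp.

8.55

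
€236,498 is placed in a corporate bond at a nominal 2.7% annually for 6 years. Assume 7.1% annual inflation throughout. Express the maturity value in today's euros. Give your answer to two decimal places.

€183,871.03

Nominal value at maturity: €236,498 × (1 + 2.7%)^6 ≈ €277,491.79.
Price-level factor over 6 years: (1 + 7.1%)^6 ≈ 1.5091653487.
Dividing the nominal maturity value by the price-level factor gives the value in today's money.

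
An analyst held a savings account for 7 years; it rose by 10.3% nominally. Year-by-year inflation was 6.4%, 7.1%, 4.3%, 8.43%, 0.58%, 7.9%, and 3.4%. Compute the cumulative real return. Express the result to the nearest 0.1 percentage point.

Cumulative inflation factor: 1.064 × 1.071 × 1.043 × 1.0843 × 1.0058 × 1.079 × 1.034 ≈ 1.44617.
Nominal growth factor: 1.10300. Real growth factor = 1.10300 / 1.44617 ≈ 0.76271.
Total real return ≈ -23.7294%.

-23.7%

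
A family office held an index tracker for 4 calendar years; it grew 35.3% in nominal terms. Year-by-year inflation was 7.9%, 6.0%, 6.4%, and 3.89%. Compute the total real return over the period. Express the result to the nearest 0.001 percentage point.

7.018%

Cumulative inflation factor: 1.079 × 1.060 × 1.064 × 1.0389 ≈ 1.26428.
Nominal growth factor: 1.35300. Real growth factor = 1.35300 / 1.26428 ≈ 1.07018.
Total real return ≈ 7.0176%.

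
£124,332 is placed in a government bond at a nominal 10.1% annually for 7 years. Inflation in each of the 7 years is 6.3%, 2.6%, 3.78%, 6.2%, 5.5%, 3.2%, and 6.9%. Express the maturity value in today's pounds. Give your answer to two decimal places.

£174,287.20

Nominal value at maturity: £124,332 × (1 + 10.1%)^7 ≈ £243,833.94.
Price-level factor over 7 years: 1.063 × 1.026 × 1.0378 × 1.062 × 1.055 × 1.032 × 1.069 ≈ 1.3990352933.
Dividing the nominal maturity value by the price-level factor gives the value in today's money.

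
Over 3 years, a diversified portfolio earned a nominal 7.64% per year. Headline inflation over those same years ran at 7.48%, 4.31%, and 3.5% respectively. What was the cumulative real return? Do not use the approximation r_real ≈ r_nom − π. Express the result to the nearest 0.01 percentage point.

Cumulative inflation factor: 1.0748 × 1.0431 × 1.035 ≈ 1.16036.
Nominal growth factor: 1.24716. Real growth factor = 1.24716 / 1.16036 ≈ 1.07480.
Total real return ≈ 7.4799%.

7.48%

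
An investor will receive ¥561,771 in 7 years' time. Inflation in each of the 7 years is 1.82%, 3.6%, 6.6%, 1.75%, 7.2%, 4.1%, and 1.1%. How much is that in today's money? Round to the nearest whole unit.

¥435,189

Price-level factor over 7 years: 1.0182 × 1.036 × 1.066 × 1.0175 × 1.072 × 1.041 × 1.011 ≈ 1.2908659377.
Purchasing power today: ¥561,771 divided by that factor.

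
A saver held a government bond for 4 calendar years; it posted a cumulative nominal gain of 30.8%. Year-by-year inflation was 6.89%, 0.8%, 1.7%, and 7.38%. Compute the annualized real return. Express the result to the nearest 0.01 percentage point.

Cumulative inflation factor: 1.0689 × 1.008 × 1.017 × 1.0738 ≈ 1.17664.
Nominal growth factor: 1.30800. Real growth factor = 1.30800 / 1.17664 ≈ 1.11164.
Annualized: 1.11164^(1/4) − 1 ≈ 0.02681.

2.68%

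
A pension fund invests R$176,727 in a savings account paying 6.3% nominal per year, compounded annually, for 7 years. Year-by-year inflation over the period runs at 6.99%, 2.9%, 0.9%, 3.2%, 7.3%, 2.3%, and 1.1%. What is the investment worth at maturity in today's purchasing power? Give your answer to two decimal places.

R$213,049.16

Nominal value at maturity: R$176,727 × (1 + 6.3%)^7 ≈ R$271,041.48.
Price-level factor over 7 years: 1.0699 × 1.029 × 1.009 × 1.032 × 1.073 × 1.023 × 1.011 ≈ 1.2722015990.
Dividing the nominal maturity value by the price-level factor gives the value in today's money.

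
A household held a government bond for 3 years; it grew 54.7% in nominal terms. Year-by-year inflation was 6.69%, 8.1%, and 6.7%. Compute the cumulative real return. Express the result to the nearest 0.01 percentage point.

Cumulative inflation factor: 1.0669 × 1.081 × 1.067 ≈ 1.23059.
Nominal growth factor: 1.54700. Real growth factor = 1.54700 / 1.23059 ≈ 1.25712.
Total real return ≈ 25.7119%.

25.71%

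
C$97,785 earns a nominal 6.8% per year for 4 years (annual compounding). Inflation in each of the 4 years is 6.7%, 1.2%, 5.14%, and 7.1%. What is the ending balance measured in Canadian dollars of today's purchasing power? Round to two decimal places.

C$104,629.67

Nominal value at maturity: C$97,785 × (1 + 6.8%)^4 ≈ C$127,220.54.
Price-level factor over 4 years: 1.067 × 1.012 × 1.0514 × 1.071 ≈ 1.2159126463.
The maturity value deflated by that factor is the answer in today's purchasing power.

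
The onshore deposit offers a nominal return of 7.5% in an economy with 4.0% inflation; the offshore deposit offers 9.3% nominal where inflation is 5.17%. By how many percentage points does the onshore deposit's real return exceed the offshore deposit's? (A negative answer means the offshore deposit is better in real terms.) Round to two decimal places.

-0.56

The onshore deposit real return: 1.075/1.040 − 1 = 3.365%.
The offshore deposit real return: 1.093/1.0517 − 1 = 3.927%.
Difference: 3.365 − 3.927 = -0.562 pp.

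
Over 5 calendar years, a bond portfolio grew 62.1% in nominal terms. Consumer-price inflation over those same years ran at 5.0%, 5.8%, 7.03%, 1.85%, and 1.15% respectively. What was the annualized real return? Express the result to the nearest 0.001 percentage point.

5.763%

Cumulative inflation factor: 1.050 × 1.058 × 1.0703 × 1.0185 × 1.0115 ≈ 1.22492.
Nominal growth factor: 1.62100. Real growth factor = 1.62100 / 1.22492 ≈ 1.32335.
Annualized: 1.32335^(1/5) − 1 ≈ 0.05763.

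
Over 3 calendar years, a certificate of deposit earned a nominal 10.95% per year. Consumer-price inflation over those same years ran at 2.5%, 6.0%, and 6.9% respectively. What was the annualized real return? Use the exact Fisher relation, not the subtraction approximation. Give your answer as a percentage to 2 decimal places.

5.55%

Cumulative inflation factor: 1.025 × 1.060 × 1.069 ≈ 1.16147.
Nominal growth factor: 1.36578. Real growth factor = 1.36578 / 1.16147 ≈ 1.17591.
Annualized: 1.17591^(1/3) − 1 ≈ 0.05550.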